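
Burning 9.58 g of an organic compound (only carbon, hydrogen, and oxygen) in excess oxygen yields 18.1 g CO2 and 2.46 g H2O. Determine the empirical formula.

C3H2O2

mol C = 18.1 / 44.01 = 0.4113; mass C = 0.4113 × 12.01 = 4.939 g
mol H = 2 × (2.46 / 18.02) = 0.2730; mass H = 0.2730 × 1.008 = 0.2752 g
mass O = 9.58 − (5.215) = 4.365 g → mol O = 0.2728
Smallest is O at 0.2728 mol; normalising gives C 1.507, H 1.001, O 1.000
Multiply by 2: C 3.01, H 2.00, O 2.00 → C3H2O2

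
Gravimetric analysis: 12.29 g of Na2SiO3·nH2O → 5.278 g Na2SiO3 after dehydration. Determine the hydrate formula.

Mass of water lost = 12.29 − 5.278 = 7.012 g → 7.012 / 18.02 = 0.3891 mol H2O
Molar mass of Na2SiO3 = 122.07 g/mol → mol Na2SiO3 = 5.278 / 122.07 = 0.04324
n = 0.3891 / 0.04324 = 9.00 ≈ 9 → Na2SiO3·9H2O

Na2SiO3·9H2O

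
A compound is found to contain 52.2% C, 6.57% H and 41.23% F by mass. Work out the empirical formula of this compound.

Assume 100 g: 52.2 g C, 6.57 g H, 41.23 g F.
Moles — C: 52.2 / 12.01 = 4.346 mol; H: 6.57 / 1.008 = 6.518 mol; F: 41.23 / 19.00 = 2.17 mol
Ratios (÷ 2.17): C 2.003, H 3.004, F 1.000
≈ 2:3:1 → C2H3F

C2H3F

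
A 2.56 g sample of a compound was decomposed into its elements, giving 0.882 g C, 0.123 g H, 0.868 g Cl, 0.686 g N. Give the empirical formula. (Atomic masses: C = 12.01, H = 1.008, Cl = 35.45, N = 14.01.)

C3H5ClN2

C: 0.882 g ÷ 12.01 g/mol = 0.07344 mol
H: 0.123 g ÷ 1.008 g/mol = 0.122 mol
Cl: 0.868 g ÷ 35.45 g/mol = 0.02449 mol
N: 0.686 g ÷ 14.01 g/mol = 0.04897 mol
Divide by the smallest (0.02449 mol Cl): C 2.999, H 4.984, Cl 1.000, N 2.000
Ratio ≈ 3:5:1:2, so the empirical formula is C3H5ClN2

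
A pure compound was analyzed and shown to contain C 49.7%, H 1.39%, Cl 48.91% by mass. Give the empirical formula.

C3HCl

Assume 100 g: 49.7 g C, 1.39 g H, 48.91 g Cl.
C: 49.7 g ÷ 12.01 g/mol = 4.138 mol
H: 1.39 g ÷ 1.008 g/mol = 1.379 mol
Cl: 48.91 g ÷ 35.45 g/mol = 1.38 mol
Ratios (÷ 1.379): C 3.001, H 1.000, Cl 1.001
≈ 3:1:1 → C3HCl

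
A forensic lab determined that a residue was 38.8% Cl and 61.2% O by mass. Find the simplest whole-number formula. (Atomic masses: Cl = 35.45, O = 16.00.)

Cl2O7

Assume 100 g: 38.8 g Cl, 61.2 g O.
Cl: 38.8 g ÷ 35.45 g/mol = 1.094 mol
O: 61.2 g ÷ 16.00 g/mol = 3.825 mol
Smallest is Cl at 1.094 mol; normalising gives Cl 1.000, O 3.495
Multiply by 2: Cl 2.00, O 6.99 → Cl2O7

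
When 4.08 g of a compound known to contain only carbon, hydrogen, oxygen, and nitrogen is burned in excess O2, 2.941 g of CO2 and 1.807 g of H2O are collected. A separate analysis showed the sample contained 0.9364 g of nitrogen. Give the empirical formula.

CH3NO2

mol C = 2.941 / 44.01 = 0.06683; mass C = 0.06683 × 12.01 = 0.8026 g
mol H = 2 × (1.807 / 18.02) = 0.2006; mass H = 0.2006 × 1.008 = 0.2022 g
mol N = 0.9364 / 14.01 = 0.06684
mass O = 4.08 − (1.941) = 2.139 g → mol O = 0.1337
Smallest is C at 0.06683 mol; normalising gives C 1.000, H 3.001, N 1.000, O 2.000
≈ 1:3:1:2 → CH3NO2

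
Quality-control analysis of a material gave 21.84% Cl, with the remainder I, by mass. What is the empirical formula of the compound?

Assume 100 g: 21.84 g Cl, 78.16 g I.
Moles — Cl: 21.84 / 35.45 = 0.6161 mol; I: 78.16 / 126.90 = 0.6159 mol
Divide by the smallest (0.6159 mol I): Cl 1.000, I 1.000
≈ 1:1 → ClI

ClI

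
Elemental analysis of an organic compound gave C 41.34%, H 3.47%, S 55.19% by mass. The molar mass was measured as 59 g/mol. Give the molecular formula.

C2H2S

Assume 100 g: 41.34 g C, 3.47 g H, 55.19 g S.
Moles — C: 41.34 / 12.01 = 3.442 mol; H: 3.47 / 1.008 = 3.442 mol; S: 55.19 / 32.07 = 1.721 mol
Ratios (÷ 1.721): C 2.000, H 2.000, S 1.000
→ C2H2S
Empirical-formula mass = 58.11 g/mol
n = 59 / 58.11 = 1.02 ≈ 1
Molecular formula = empirical formula = C2H2S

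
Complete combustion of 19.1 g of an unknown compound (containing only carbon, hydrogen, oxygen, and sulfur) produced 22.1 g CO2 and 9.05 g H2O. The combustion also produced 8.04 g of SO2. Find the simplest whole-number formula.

C4H8O4S

mol C = 22.1 / 44.01 = 0.5022; mass C = 0.5022 × 12.01 = 6.031 g
mol H = 2 × (9.05 / 18.02) = 1.004; mass H = 1.004 × 1.008 = 1.012 g
mol S = 8.04 / 64.07 = 0.1255; mass S = 4.024 g
mass O = 19.1 − (11.07) = 8.032 g → mol O = 0.5020
Divide by the smallest (0.1255 mol S): C 4.002, H 8.004, O 4.000, S 1.000
→ C4H8O4S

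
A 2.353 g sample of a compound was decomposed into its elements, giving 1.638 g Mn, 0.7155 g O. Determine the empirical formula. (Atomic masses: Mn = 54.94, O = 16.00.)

Mn2O3

n(Mn) = 1.638/54.94 = 0.02981, n(O) = 0.7155/16.00 = 0.04472
Ratios (÷ 0.02981): Mn 1.000, O 1.500
Multiply by 2: Mn 2.00, O 3.00 → Mn2O3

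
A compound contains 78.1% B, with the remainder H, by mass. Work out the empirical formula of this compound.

Assume 100 g: 78.1 g B, 21.9 g H.
n(B) = 78.1/10.81 = 7.225, n(H) = 21.9/1.008 = 21.73
Smallest is B at 7.225 mol; normalising gives B 1.000, H 3.007
Ratio ≈ 1:3, so the empirical formula is BH3

BH3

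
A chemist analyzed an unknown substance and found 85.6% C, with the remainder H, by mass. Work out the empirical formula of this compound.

Assume 100 g: 85.6 g C, 14.4 g H.
Moles — C: 85.6 / 12.01 = 7.127 mol; H: 14.4 / 1.008 = 14.29 mol
Divide by the smallest (7.127 mol C): C 1.000, H 2.004
→ CH2

CH2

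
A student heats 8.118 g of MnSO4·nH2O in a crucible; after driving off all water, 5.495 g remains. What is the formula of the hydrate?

Mass of water lost = 8.118 − 5.495 = 2.623 g → 2.623 / 18.02 = 0.1456 mol H2O
Molar mass of MnSO4 = 151.01 g/mol → mol MnSO4 = 5.495 / 151.01 = 0.03639
n = 0.1456 / 0.03639 = 4.00 ≈ 4 → MnSO4·4H2O

MnSO4·4H2O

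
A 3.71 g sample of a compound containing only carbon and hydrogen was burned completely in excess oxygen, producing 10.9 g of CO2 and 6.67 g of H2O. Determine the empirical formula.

CH3

mol C = 10.9 / 44.01 = 0.2477; mass C = 0.2477 × 12.01 = 2.975 g
mol H = 2 × (6.67 / 18.02) = 0.7403; mass H = 0.7403 × 1.008 = 0.7462 g
Ratios (÷ 0.2477): C 1.000, H 2.989
≈ 1:3 → CH3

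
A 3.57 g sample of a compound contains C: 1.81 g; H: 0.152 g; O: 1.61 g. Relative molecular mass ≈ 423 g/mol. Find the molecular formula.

n(C) = 1.81/12.01 = 0.1507, n(H) = 0.152/1.008 = 0.1508, n(O) = 1.61/16.00 = 0.1006
Divide by the smallest (0.1006 mol O): C 1.498, H 1.499, O 1.000
×2: C 3.00, H 3.00, O 2.00 → C3H3O2
Empirical-formula mass = 71.05 g/mol
n = 423 / 71.05 = 5.95 ≈ 6
Molecular formula = (C3H3O2)×6 = C18H18O12

C18H18O12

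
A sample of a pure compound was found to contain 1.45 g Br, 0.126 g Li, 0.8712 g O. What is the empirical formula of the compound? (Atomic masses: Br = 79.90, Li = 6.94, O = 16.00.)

BrLiO3

Moles — Br: 1.45 / 79.90 = 0.01815 mol; Li: 0.126 / 6.94 = 0.01816 mol; O: 0.8712 / 16.00 = 0.05445 mol
Ratios (÷ 0.01815): Br 1.000, Li 1.000, O 3.000
Ratio ≈ 1:1:3, so the empirical formula is BrLiO3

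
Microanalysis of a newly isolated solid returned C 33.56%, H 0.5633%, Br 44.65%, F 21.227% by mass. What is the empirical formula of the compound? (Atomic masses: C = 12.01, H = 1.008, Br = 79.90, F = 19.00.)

Assume 100 g: 33.56 g C, 0.5633 g H, 44.65 g Br, 21.227 g F.
C: 33.56 g ÷ 12.01 g/mol = 2.794 mol
H: 0.5633 g ÷ 1.008 g/mol = 0.5588 mol
Br: 44.65 g ÷ 79.90 g/mol = 0.5588 mol
F: 21.227 g ÷ 19.00 g/mol = 1.117 mol
Smallest is Br at 0.5588 mol; normalising gives C 5.000, H 1.000, Br 1.000, F 1.999
≈ 5:1:1:2 → C5HBrF2

C5HBrF2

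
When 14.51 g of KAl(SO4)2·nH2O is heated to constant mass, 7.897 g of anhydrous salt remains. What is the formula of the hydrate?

Mass of water lost = 14.51 − 7.897 = 6.613 g → 6.613 / 18.02 = 0.367 mol H2O
Molar mass of KAl(SO4)2 = 258.22 g/mol → mol KAl(SO4)2 = 7.897 / 258.22 = 0.03058
n = 0.367 / 0.03058 = 12.00 ≈ 12 → KAl(SO4)2·12H2O

KAl(SO4)2·12H2O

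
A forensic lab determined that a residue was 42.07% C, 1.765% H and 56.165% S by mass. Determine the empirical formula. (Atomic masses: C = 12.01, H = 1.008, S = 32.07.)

C2HS

Assume 100 g: 42.07 g C, 1.765 g H, 56.165 g S.
Moles — C: 42.07 / 12.01 = 3.503 mol; H: 1.765 / 1.008 = 1.751 mol; S: 56.165 / 32.07 = 1.751 mol
Smallest is H at 1.751 mol; normalising gives C 2.001, H 1.000, S 1.000
→ C2HS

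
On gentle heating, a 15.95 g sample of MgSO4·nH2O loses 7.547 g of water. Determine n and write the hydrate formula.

Mass of anhydrous MgSO4 = 15.95 − 7.547 = 8.403 g
mol H2O = 7.547 / 18.02 = 0.4188
Molar mass of MgSO4 = 120.38 g/mol → mol MgSO4 = 8.403 / 120.38 = 0.0698
n = 0.4188 / 0.0698 = 6.00 ≈ 6 → MgSO4·6H2O

MgSO4·6H2O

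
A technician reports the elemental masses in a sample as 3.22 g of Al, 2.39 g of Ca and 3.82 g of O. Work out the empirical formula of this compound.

Al2CaO4

Moles — Al: 3.22 / 26.98 = 0.1193 mol; Ca: 2.39 / 40.08 = 0.05963 mol; O: 3.82 / 16.00 = 0.2387 mol
Divide by the smallest (0.05963 mol Ca): Al 2.001, Ca 1.000, O 4.004
Ratio ≈ 2:1:4, so the empirical formula is Al2CaO4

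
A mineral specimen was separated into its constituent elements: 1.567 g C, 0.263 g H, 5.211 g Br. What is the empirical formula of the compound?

C2H4Br

Moles — C: 1.567 / 12.01 = 0.1305 mol; H: 0.263 / 1.008 = 0.2609 mol; Br: 5.211 / 79.90 = 0.06522 mol
Divide by the smallest (0.06522 mol Br): C 2.001, H 4.001, Br 1.000
Ratio ≈ 2:4:1, so the empirical formula is C2H4Br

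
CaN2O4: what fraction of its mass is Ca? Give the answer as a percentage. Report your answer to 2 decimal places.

30.34%

Molar mass = 1(40.08) + 2(14.01) + 4(16.00) = 132.100 g/mol
Mass of Ca per mole = 1 × 40.08 = 40.080 g
% Ca = 40.080 / 132.100 × 100 = 30.34%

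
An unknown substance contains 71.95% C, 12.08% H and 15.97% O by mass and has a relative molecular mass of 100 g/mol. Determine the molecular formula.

Assume 100 g: 71.95 g C, 12.08 g H, 15.97 g O.
n(C) = 71.95/12.01 = 5.991, n(H) = 12.08/1.008 = 11.98, n(O) = 15.97/16.00 = 0.9981
Divide by the smallest (0.9981 mol O): C 6.002, H 12.007, O 1.000
Ratio ≈ 6:12:1, so the empirical formula is C6H12O
Empirical-formula mass = 100.16 g/mol
n = 100 / 100.16 = 1.00 ≈ 1
Molecular formula = empirical formula = C6H12O

C6H12O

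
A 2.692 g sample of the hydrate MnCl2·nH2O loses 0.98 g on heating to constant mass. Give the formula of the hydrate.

Mass of anhydrous MnCl2 = 2.692 − 0.98 = 1.712 g
mol H2O = 0.98 / 18.02 = 0.05438
Molar mass of MnCl2 = 125.84 g/mol → mol MnCl2 = 1.712 / 125.84 = 0.0136
n = 0.05438 / 0.0136 = 4.00 ≈ 4 → MnCl2·4H2O

MnCl2·4H2O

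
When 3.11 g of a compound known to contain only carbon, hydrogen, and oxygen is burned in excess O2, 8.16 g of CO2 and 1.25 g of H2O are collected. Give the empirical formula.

mol C = 8.16 / 44.01 = 0.1854; mass C = 0.1854 × 12.01 = 2.227 g
mol H = 2 × (1.25 / 18.02) = 0.1387; mass H = 0.1387 × 1.008 = 0.1398 g
mass O = 3.11 − (2.367) = 0.7434 g → mol O = 0.04646
Ratios (÷ 0.04646): C 3.991, H 2.986, O 1.000
≈ 4:3:1 → C4H3O

C4H3O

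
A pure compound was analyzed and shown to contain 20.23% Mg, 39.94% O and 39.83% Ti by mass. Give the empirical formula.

MgO3Ti

Assume 100 g: 20.23 g Mg, 39.94 g O, 39.83 g Ti.
Mg: 20.23 g ÷ 24.31 g/mol = 0.8322 mol
O: 39.94 g ÷ 16.00 g/mol = 2.496 mol
Ti: 39.83 g ÷ 47.87 g/mol = 0.832 mol
Ratios (÷ 0.832): Mg 1.000, O 3.000, Ti 1.000
≈ 1:3:1 → MgO3Ti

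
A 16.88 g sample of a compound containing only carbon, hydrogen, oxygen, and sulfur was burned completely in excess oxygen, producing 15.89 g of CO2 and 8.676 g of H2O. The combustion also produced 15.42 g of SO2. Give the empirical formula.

C3H8O2S2

mol C = 15.89 / 44.01 = 0.3611; mass C = 0.3611 × 12.01 = 4.336 g
mol H = 2 × (8.676 / 18.02) = 0.9629; mass H = 0.9629 × 1.008 = 0.9706 g
mol S = 15.42 / 64.07 = 0.2407; mass S = 7.718 g
mass O = 16.88 − (13.03) = 3.855 g → mol O = 0.2409
Ratios (÷ 0.2407): C 1.500, H 4.001, O 1.001, S 1.000
Scaling by 2: C 3.00, H 8.00, O 2.00, S 2.00 → C3H8O2S2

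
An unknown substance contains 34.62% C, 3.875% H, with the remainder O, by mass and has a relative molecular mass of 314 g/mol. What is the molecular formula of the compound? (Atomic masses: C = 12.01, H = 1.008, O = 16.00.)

Assume 100 g: 34.62 g C, 3.875 g H, 61.505 g O.
Moles — C: 34.62 / 12.01 = 2.883 mol; H: 3.875 / 1.008 = 3.844 mol; O: 61.505 / 16.00 = 3.844 mol
Ratios (÷ 2.883): C 1.000, H 1.334, O 1.334
Multiply by 3: C 3.00, H 4.00, O 4.00 → C3H4O4
Empirical-formula mass = 104.06 g/mol
n = 314 / 104.06 = 3.02 ≈ 3
Molecular formula = (C3H4O4)×3 = C9H12O12

C9H12O12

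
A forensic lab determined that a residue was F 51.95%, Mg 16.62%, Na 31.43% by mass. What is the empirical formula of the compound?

F4MgNa2

Assume 100 g: 51.95 g F, 16.62 g Mg, 31.43 g Na.
Moles — F: 51.95 / 19.00 = 2.734 mol; Mg: 16.62 / 24.31 = 0.6837 mol; Na: 31.43 / 22.99 = 1.367 mol
Smallest is Mg at 0.6837 mol; normalising gives F 3.999, Mg 1.000, Na 2.000
→ F4MgNa2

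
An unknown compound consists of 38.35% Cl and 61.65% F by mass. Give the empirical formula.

Assume 100 g: 38.35 g Cl, 61.65 g F.
n(Cl) = 38.35/35.45 = 1.082, n(F) = 61.65/19.00 = 3.245
Divide by the smallest (1.082 mol Cl): Cl 1.000, F 2.999
≈ 1:3 → ClF3

ClF3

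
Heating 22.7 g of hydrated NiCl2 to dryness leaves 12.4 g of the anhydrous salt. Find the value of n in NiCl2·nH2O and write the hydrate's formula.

NiCl2·6H2O

Mass of water lost = 22.7 − 12.4 = 10.3 g → 10.3 / 18.02 = 0.5716 mol H2O
Molar mass of NiCl2 = 129.59 g/mol → mol NiCl2 = 12.4 / 129.59 = 0.09569
n = 0.5716 / 0.09569 = 5.97 ≈ 6 → NiCl2·6H2O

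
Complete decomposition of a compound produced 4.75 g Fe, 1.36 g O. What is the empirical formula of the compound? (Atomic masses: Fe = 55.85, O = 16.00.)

Fe: 4.75 g ÷ 55.85 g/mol = 0.08505 mol
O: 1.36 g ÷ 16.00 g/mol = 0.085 mol
Smallest is O at 0.085 mol; normalising gives Fe 1.001, O 1.000
→ FeO

FeO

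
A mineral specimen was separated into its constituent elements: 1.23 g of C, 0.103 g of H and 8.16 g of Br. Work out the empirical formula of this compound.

CHBr

Moles — C: 1.23 / 12.01 = 0.1024 mol; H: 0.103 / 1.008 = 0.1022 mol; Br: 8.16 / 79.90 = 0.1021 mol
Divide by the smallest (0.1021 mol Br): C 1.003, H 1.001, Br 1.000
Ratio ≈ 1:1:1, so the empirical formula is CHBr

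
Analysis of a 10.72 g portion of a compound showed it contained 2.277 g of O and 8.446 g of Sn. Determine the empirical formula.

n(O) = 2.277/16.00 = 0.1423, n(Sn) = 8.446/118.71 = 0.07115
Smallest is Sn at 0.07115 mol; normalising gives O 2.000, Sn 1.000
→ O2Sn

O2Sn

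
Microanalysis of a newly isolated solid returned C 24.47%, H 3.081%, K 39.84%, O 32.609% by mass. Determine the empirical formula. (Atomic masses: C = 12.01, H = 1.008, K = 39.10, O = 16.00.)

C2H3KO2

Assume 100 g: 24.47 g C, 3.081 g H, 39.84 g K, 32.609 g O.
n(C) = 24.47/12.01 = 2.037, n(H) = 3.081/1.008 = 3.057, n(K) = 39.84/39.10 = 1.019, n(O) = 32.609/16.00 = 2.038
Divide by the smallest (1.019 mol K): C 2.000, H 3.000, K 1.000, O 2.000
≈ 2:3:1:2 → C2H3KO2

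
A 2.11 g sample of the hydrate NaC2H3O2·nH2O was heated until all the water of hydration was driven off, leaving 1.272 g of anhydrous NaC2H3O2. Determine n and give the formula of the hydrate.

NaC2H3O2·3H2O

Mass of water lost = 2.11 − 1.272 = 0.838 g → 0.838 / 18.02 = 0.0465 mol H2O
Molar mass of NaC2H3O2 = 82.03 g/mol → mol NaC2H3O2 = 1.272 / 82.03 = 0.01551
n = 0.0465 / 0.01551 = 3.00 ≈ 3 → NaC2H3O2·3H2O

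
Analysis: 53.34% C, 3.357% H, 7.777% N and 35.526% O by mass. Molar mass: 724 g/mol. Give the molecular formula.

C32H24N4O16

Assume 100 g: 53.34 g C, 3.357 g H, 7.777 g N, 35.526 g O.
C: 53.34 g ÷ 12.01 g/mol = 4.441 mol
H: 3.357 g ÷ 1.008 g/mol = 3.33 mol
N: 7.777 g ÷ 14.01 g/mol = 0.5551 mol
O: 35.526 g ÷ 16.00 g/mol = 2.22 mol
Ratios (÷ 0.5551): C 8.001, H 6.000, N 1.000, O 4.000
Ratio ≈ 8:6:1:4, so the empirical formula is C8H6NO4
Empirical-formula mass = 180.14 g/mol
n = 724 / 180.14 = 4.02 ≈ 4
Molecular formula = (C8H6NO4)×4 = C32H24N4O16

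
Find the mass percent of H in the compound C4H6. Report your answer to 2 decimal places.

Molar mass = 4(12.01) + 6(1.008) = 54.088 g/mol
Mass of H per mole = 6 × 1.008 = 6.048 g
% H = 6.048 / 54.088 × 100 = 11.18%

11.18%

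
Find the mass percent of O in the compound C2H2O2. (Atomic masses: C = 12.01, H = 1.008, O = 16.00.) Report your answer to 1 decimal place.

55.1%

Molar mass = 2(12.01) + 2(1.008) + 2(16.00) = 58.036 g/mol
Mass of O per mole = 2 × 16.00 = 32.000 g
% O = 32.000 / 58.036 × 100 = 55.1%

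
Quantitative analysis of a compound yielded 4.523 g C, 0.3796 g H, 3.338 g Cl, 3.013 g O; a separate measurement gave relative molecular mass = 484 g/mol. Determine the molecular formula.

Moles — C: 4.523 / 12.01 = 0.3766 mol; H: 0.3796 / 1.008 = 0.3766 mol; Cl: 3.338 / 35.45 = 0.09416 mol; O: 3.013 / 16.00 = 0.1883 mol
Ratios (÷ 0.09416): C 4.000, H 3.999, Cl 1.000, O 2.000
→ C4H4ClO2
Empirical-formula mass = 119.52 g/mol
n = 484 / 119.52 = 4.05 ≈ 4
Molecular formula = (C4H4ClO2)×4 = C16H16Cl4O8

C16H16Cl4O8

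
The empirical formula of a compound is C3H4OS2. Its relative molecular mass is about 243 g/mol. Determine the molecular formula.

C6H8O2S4

Empirical-formula mass = 120.20 g/mol
n = 243 / 120.20 = 2.02 ≈ 2
Molecular formula = (C3H4OS2)2 = C6H8O2S4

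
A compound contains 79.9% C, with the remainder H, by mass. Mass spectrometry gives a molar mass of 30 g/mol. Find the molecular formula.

C2H6

Assume 100 g: 79.9 g C, 20.1 g H.
Moles — C: 79.9 / 12.01 = 6.653 mol; H: 20.1 / 1.008 = 19.94 mol
Ratios (÷ 6.653): C 1.000, H 2.997
Ratio ≈ 1:3, so the empirical formula is CH3
Empirical-formula mass = 15.03 g/mol
n = 30 / 15.03 = 2.00 ≈ 2
Molecular formula = (CH3)×2 = C2H6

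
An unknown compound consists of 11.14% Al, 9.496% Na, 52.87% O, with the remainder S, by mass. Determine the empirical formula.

Assume 100 g: 11.14 g Al, 9.496 g Na, 52.87 g O, 26.494 g S.
Al: 11.14 g ÷ 26.98 g/mol = 0.4129 mol
Na: 9.496 g ÷ 22.99 g/mol = 0.413 mol
O: 52.87 g ÷ 16.00 g/mol = 3.304 mol
S: 26.494 g ÷ 32.07 g/mol = 0.8261 mol
Ratios (÷ 0.4129): Al 1.000, Na 1.000, O 8.003, S 2.001
Ratio ≈ 1:1:8:2, so the empirical formula is AlNaO8S2

AlNaO8S2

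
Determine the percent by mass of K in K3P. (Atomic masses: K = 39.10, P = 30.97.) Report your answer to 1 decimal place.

79.1%

Molar mass = 3(39.10) + 1(30.97) = 148.270 g/mol
Mass of K per mole = 3 × 39.10 = 117.300 g
% K = 117.300 / 148.270 × 100 = 79.1%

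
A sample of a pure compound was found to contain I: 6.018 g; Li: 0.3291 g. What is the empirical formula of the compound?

ILi

Moles — I: 6.018 / 126.90 = 0.04742 mol; Li: 0.3291 / 6.94 = 0.04742 mol
Ratios (÷ 0.04742): I 1.000, Li 1.000
Ratio ≈ 1:1, so the empirical formula is ILi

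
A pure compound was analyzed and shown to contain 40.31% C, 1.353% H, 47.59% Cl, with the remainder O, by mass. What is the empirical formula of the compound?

Assume 100 g: 40.31 g C, 1.353 g H, 47.59 g Cl, 10.747 g O.
Moles — C: 40.31 / 12.01 = 3.356 mol; H: 1.353 / 1.008 = 1.342 mol; Cl: 47.59 / 35.45 = 1.342 mol; O: 10.747 / 16.00 = 0.6717 mol
Ratios (÷ 0.6717): C 4.997, H 1.998, Cl 1.999, O 1.000
≈ 5:2:2:1 → C5H2Cl2O

C5H2Cl2O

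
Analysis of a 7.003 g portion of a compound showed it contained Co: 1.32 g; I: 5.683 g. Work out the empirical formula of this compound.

CoI2

n(Co) = 1.32/58.93 = 0.0224, n(I) = 5.683/126.90 = 0.04478
Divide by the smallest (0.0224 mol Co): Co 1.000, I 1.999
Ratio ≈ 1:2, so the empirical formula is CoI2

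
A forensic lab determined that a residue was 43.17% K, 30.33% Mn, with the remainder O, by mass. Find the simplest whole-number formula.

K2MnO3

Assume 100 g: 43.17 g K, 30.33 g Mn, 26.5 g O.
Moles — K: 43.17 / 39.10 = 1.104 mol; Mn: 30.33 / 54.94 = 0.5521 mol; O: 26.5 / 16.00 = 1.656 mol
Divide by the smallest (0.5521 mol Mn): K 2.000, Mn 1.000, O 3.000
Ratio ≈ 2:1:3, so the empirical formula is K2MnO3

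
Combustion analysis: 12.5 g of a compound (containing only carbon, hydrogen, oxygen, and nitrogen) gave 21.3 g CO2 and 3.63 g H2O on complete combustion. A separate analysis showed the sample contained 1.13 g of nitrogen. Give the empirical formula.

C6H5NO4

mol C = 21.3 / 44.01 = 0.4840; mass C = 0.4840 × 12.01 = 5.813 g
mol H = 2 × (3.63 / 18.02) = 0.4029; mass H = 0.4029 × 1.008 = 0.4061 g
mol N = 1.13 / 14.01 = 0.08066
mass O = 12.5 − (7.349) = 5.151 g → mol O = 0.3220
Divide by the smallest (0.08066 mol N): C 6.001, H 4.995, N 1.000, O 3.992
Ratio ≈ 6:5:1:4, so the empirical formula is C6H5NO4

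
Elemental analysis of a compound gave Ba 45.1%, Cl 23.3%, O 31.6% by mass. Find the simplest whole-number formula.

Assume 100 g: 45.1 g Ba, 23.3 g Cl, 31.6 g O.
Ba: 45.1 g ÷ 137.33 g/mol = 0.3284 mol
Cl: 23.3 g ÷ 35.45 g/mol = 0.6573 mol
O: 31.6 g ÷ 16.00 g/mol = 1.975 mol
Divide by the smallest (0.3284 mol Ba): Ba 1.000, Cl 2.001, O 6.014
Ratio ≈ 1:2:6, so the empirical formula is BaCl2O6

BaCl2O6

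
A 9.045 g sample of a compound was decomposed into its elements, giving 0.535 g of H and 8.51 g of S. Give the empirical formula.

H2S

H: 0.535 g ÷ 1.008 g/mol = 0.5308 mol
S: 8.51 g ÷ 32.07 g/mol = 0.2654 mol
Divide by the smallest (0.2654 mol S): H 2.000, S 1.000
→ H2S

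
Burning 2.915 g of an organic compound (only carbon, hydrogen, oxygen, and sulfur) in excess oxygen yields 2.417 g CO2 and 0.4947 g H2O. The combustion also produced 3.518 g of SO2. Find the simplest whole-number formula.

mol C = 2.417 / 44.01 = 0.05492; mass C = 0.05492 × 12.01 = 0.6596 g
mol H = 2 × (0.4947 / 18.02) = 0.05491; mass H = 0.05491 × 1.008 = 0.05534 g
mol S = 3.518 / 64.07 = 0.05491; mass S = 1.761 g
mass O = 2.915 − (2.476) = 0.4392 g → mol O = 0.02745
Smallest is O at 0.02745 mol; normalising gives C 2.001, H 2.000, O 1.000, S 2.001
≈ 2:2:1:2 → C2H2OS2

C2H2OS2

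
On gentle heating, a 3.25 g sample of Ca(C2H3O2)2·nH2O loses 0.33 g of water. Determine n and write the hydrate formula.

Ca(C2H3O2)2·H2O

Mass of anhydrous Ca(C2H3O2)2 = 3.25 − 0.33 = 2.92 g
mol H2O = 0.33 / 18.02 = 0.01831
Molar mass of Ca(C2H3O2)2 = 158.17 g/mol → mol Ca(C2H3O2)2 = 2.92 / 158.17 = 0.01846
n = 0.01831 / 0.01846 = 0.99 ≈ 1 → Ca(C2H3O2)2·H2O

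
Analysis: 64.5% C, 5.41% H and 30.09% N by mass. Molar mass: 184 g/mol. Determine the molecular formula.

C10H10N4

Assume 100 g: 64.5 g C, 5.41 g H, 30.09 g N.
n(C) = 64.5/12.01 = 5.371, n(H) = 5.41/1.008 = 5.367, n(N) = 30.09/14.01 = 2.148
Ratios (÷ 2.148): C 2.501, H 2.499, N 1.000
Multiply by 2: C 5.00, H 5.00, N 2.00 → C5H5N2
Empirical-formula mass = 93.11 g/mol
n = 184 / 93.11 = 1.98 ≈ 2
Molecular formula = (C5H5N2)×2 = C10H10N4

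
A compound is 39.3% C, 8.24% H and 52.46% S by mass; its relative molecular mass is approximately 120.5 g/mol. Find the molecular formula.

Assume 100 g: 39.3 g C, 8.24 g H, 52.46 g S.
C: 39.3 g ÷ 12.01 g/mol = 3.272 mol
H: 8.24 g ÷ 1.008 g/mol = 8.175 mol
S: 52.46 g ÷ 32.07 g/mol = 1.636 mol
Ratios (÷ 1.636): C 2.000, H 4.997, S 1.000
≈ 2:5:1 → C2H5S
Empirical-formula mass = 61.13 g/mol
n = 120.5 / 61.13 = 1.97 ≈ 2
Molecular formula = (C2H5S)×2 = C4H10S2

C4H10S2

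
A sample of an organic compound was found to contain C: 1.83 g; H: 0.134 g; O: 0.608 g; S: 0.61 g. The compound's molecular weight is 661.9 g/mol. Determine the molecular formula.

C32H28O8S4

C: 1.83 g ÷ 12.01 g/mol = 0.1524 mol
H: 0.134 g ÷ 1.008 g/mol = 0.1329 mol
O: 0.608 g ÷ 16.00 g/mol = 0.038 mol
S: 0.61 g ÷ 32.07 g/mol = 0.01902 mol
Smallest is S at 0.01902 mol; normalising gives C 8.011, H 6.989, O 1.998, S 1.000
≈ 8:7:2:1 → C8H7O2S
Empirical-formula mass = 167.21 g/mol
n = 661.9 / 167.21 = 3.96 ≈ 4
Molecular formula = (C8H7O2S)×4 = C32H28O8S4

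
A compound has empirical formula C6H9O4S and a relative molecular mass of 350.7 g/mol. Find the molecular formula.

Empirical-formula mass = 177.20 g/mol
n = 350.7 / 177.20 = 1.98 ≈ 2
Molecular formula = (C6H9O4S)2 = C12H18O8S2

C12H18O8S2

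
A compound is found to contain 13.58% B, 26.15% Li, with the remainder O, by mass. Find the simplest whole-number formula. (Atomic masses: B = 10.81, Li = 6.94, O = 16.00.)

BLi3O3

Assume 100 g: 13.58 g B, 26.15 g Li, 60.27 g O.
Moles — B: 13.58 / 10.81 = 1.256 mol; Li: 26.15 / 6.94 = 3.768 mol; O: 60.27 / 16.00 = 3.767 mol
Divide by the smallest (1.256 mol B): B 1.000, Li 2.999, O 2.999
Ratio ≈ 1:3:3, so the empirical formula is BLi3O3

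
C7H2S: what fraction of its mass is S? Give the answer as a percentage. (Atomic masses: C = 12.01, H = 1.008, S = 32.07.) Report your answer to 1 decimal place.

27.1%

Molar mass = 7(12.01) + 2(1.008) + 1(32.07) = 118.156 g/mol
Mass of S per mole = 1 × 32.07 = 32.070 g
% S = 32.070 / 118.156 × 100 = 27.1%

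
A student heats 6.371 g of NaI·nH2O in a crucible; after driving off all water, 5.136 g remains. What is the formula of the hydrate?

NaI·2H2O

Mass of water lost = 6.371 − 5.136 = 1.235 g → 1.235 / 18.02 = 0.06853 mol H2O
Molar mass of NaI = 149.89 g/mol → mol NaI = 5.136 / 149.89 = 0.03427
n = 0.06853 / 0.03427 = 2.00 ≈ 2 → NaI·2H2O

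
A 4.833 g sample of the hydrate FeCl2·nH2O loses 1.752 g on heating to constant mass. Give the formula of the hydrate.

FeCl2·4H2O

Mass of anhydrous FeCl2 = 4.833 − 1.752 = 3.081 g
mol H2O = 1.752 / 18.02 = 0.09723
Molar mass of FeCl2 = 126.75 g/mol → mol FeCl2 = 3.081 / 126.75 = 0.02431
n = 0.09723 / 0.02431 = 4.00 ≈ 4 → FeCl2·4H2O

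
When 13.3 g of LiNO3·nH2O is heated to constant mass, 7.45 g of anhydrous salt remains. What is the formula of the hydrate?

LiNO3·3H2O

Mass of water lost = 13.3 − 7.45 = 5.85 g → 5.85 / 18.02 = 0.3246 mol H2O
Molar mass of LiNO3 = 68.95 g/mol → mol LiNO3 = 7.45 / 68.95 = 0.108
n = 0.3246 / 0.108 = 3.00 ≈ 3 → LiNO3·3H2O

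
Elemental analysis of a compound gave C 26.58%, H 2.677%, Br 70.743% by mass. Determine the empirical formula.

C5H6Br2

Assume 100 g: 26.58 g C, 2.677 g H, 70.743 g Br.
C: 26.58 g ÷ 12.01 g/mol = 2.213 mol
H: 2.677 g ÷ 1.008 g/mol = 2.656 mol
Br: 70.743 g ÷ 79.90 g/mol = 0.8854 mol
Ratios (÷ 0.8854): C 2.500, H 3.000, Br 1.000
Multiply by 2: C 5.00, H 6.00, Br 2.00 → C5H6Br2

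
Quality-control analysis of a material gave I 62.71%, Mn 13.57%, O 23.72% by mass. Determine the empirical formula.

Assume 100 g: 62.71 g I, 13.57 g Mn, 23.72 g O.
Moles — I: 62.71 / 126.90 = 0.4942 mol; Mn: 13.57 / 54.94 = 0.247 mol; O: 23.72 / 16.00 = 1.482 mol
Divide by the smallest (0.247 mol Mn): I 2.001, Mn 1.000, O 6.002
≈ 2:1:6 → I2MnO6

I2MnO6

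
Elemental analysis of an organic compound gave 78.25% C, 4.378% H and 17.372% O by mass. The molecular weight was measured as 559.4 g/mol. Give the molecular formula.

Assume 100 g: 78.25 g C, 4.378 g H, 17.372 g O.
n(C) = 78.25/12.01 = 6.515, n(H) = 4.378/1.008 = 4.343, n(O) = 17.372/16.00 = 1.086
Smallest is O at 1.086 mol; normalising gives C 6.001, H 4.000, O 1.000
Ratio ≈ 6:4:1, so the empirical formula is C6H4O
Empirical-formula mass = 92.09 g/mol
n = 559.4 / 92.09 = 6.07 ≈ 6
Molecular formula = (C6H4O)×6 = C36H24O6

C36H24O6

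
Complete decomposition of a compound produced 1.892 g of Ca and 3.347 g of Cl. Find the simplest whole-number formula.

Ca: 1.892 g ÷ 40.08 g/mol = 0.04721 mol
Cl: 3.347 g ÷ 35.45 g/mol = 0.09441 mol
Ratios (÷ 0.04721): Ca 1.000, Cl 2.000
→ CaCl2

CaCl2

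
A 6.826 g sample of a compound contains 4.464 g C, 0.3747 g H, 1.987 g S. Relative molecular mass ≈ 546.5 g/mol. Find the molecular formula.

n(C) = 4.464/12.01 = 0.3717, n(H) = 0.3747/1.008 = 0.3717, n(S) = 1.987/32.07 = 0.06196
Smallest is S at 0.06196 mol; normalising gives C 5.999, H 6.000, S 1.000
≈ 6:6:1 → C6H6S
Empirical-formula mass = 110.18 g/mol
n = 546.5 / 110.18 = 4.96 ≈ 5
Molecular formula = (C6H6S)×5 = C30H30S5

C30H30S5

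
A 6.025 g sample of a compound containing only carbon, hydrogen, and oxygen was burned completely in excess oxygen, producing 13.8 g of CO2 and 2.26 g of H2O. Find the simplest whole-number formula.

C5H4O2

mol C = 13.8 / 44.01 = 0.3136; mass C = 0.3136 × 12.01 = 3.766 g
mol H = 2 × (2.26 / 18.02) = 0.2508; mass H = 0.2508 × 1.008 = 0.2528 g
mass O = 6.025 − (4.019) = 2.006 g → mol O = 0.1254
Divide by the smallest (0.1254 mol O): C 2.501, H 2.000, O 1.000
Scaling by 2: C 5.00, H 4.00, O 2.00 → C5H4O2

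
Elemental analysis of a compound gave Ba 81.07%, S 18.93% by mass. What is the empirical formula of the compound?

BaS

Assume 100 g: 81.07 g Ba, 18.93 g S.
n(Ba) = 81.07/137.33 = 0.5903, n(S) = 18.93/32.07 = 0.5903
Divide by the smallest (0.5903 mol S): Ba 1.000, S 1.000
→ BaS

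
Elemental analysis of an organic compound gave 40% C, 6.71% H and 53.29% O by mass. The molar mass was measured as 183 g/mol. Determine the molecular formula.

C6H12O6

Assume 100 g: 40 g C, 6.71 g H, 53.29 g O.
C: 40 g ÷ 12.01 g/mol = 3.331 mol
H: 6.71 g ÷ 1.008 g/mol = 6.657 mol
O: 53.29 g ÷ 16.00 g/mol = 3.331 mol
Smallest is C at 3.331 mol; normalising gives C 1.000, H 1.999, O 1.000
→ CH2O
Empirical-formula mass = 30.03 g/mol
n = 183 / 30.03 = 6.09 ≈ 6
Molecular formula = (CH2O)×6 = C6H12O6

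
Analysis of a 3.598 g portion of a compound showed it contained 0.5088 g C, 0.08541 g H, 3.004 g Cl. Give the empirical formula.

CH2Cl2

Moles — C: 0.5088 / 12.01 = 0.04236 mol; H: 0.08541 / 1.008 = 0.08473 mol; Cl: 3.004 / 35.45 = 0.08474 mol
Divide by the smallest (0.04236 mol C): C 1.000, H 2.000, Cl 2.000
≈ 1:2:2 → CH2Cl2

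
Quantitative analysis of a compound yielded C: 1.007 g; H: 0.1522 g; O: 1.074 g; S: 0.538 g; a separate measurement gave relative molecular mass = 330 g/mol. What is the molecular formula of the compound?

C: 1.007 g ÷ 12.01 g/mol = 0.08385 mol
H: 0.1522 g ÷ 1.008 g/mol = 0.151 mol
O: 1.074 g ÷ 16.00 g/mol = 0.06713 mol
S: 0.538 g ÷ 32.07 g/mol = 0.01678 mol
Divide by the smallest (0.01678 mol S): C 4.998, H 9.001, O 4.001, S 1.000
Ratio ≈ 5:9:4:1, so the empirical formula is C5H9O4S
Empirical-formula mass = 165.19 g/mol
n = 330 / 165.19 = 2.00 ≈ 2
Molecular formula = (C5H9O4S)×2 = C10H18O8S2

C10H18O8S2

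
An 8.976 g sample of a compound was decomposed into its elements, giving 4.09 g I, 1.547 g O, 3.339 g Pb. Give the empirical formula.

I2O6Pb

I: 4.09 g ÷ 126.90 g/mol = 0.03223 mol
O: 1.547 g ÷ 16.00 g/mol = 0.09669 mol
Pb: 3.339 g ÷ 207.2 g/mol = 0.01611 mol
Divide by the smallest (0.01611 mol Pb): I 2.000, O 6.000, Pb 1.000
≈ 2:6:1 → I2O6Pb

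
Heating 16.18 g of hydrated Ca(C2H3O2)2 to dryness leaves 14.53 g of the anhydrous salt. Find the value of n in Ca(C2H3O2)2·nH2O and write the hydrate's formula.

Ca(C2H3O2)2·H2O

Mass of water lost = 16.18 − 14.53 = 1.65 g → 1.65 / 18.02 = 0.09156 mol H2O
Molar mass of Ca(C2H3O2)2 = 158.17 g/mol → mol Ca(C2H3O2)2 = 14.53 / 158.17 = 0.09186
n = 0.09156 / 0.09186 = 1.00 ≈ 1 → Ca(C2H3O2)2·H2O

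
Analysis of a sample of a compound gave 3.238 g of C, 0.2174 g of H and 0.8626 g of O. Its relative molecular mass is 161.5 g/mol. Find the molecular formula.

n(C) = 3.238/12.01 = 0.2696, n(H) = 0.2174/1.008 = 0.2157, n(O) = 0.8626/16.00 = 0.05391
Divide by the smallest (0.05391 mol O): C 5.001, H 4.000, O 1.000
→ C5H4O
Empirical-formula mass = 80.08 g/mol
n = 161.5 / 80.08 = 2.02 ≈ 2
Molecular formula = (C5H4O)×2 = C10H8O2

C10H8O2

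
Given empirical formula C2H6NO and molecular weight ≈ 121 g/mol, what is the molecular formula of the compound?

C4H12N2O2

Empirical-formula mass = 60.08 g/mol
n = 121 / 60.08 = 2.01 ≈ 2
Molecular formula = (C2H6NO)2 = C4H12N2O2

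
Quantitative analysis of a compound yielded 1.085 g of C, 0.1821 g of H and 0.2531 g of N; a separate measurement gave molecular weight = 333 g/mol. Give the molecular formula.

C20H40N4

n(C) = 1.085/12.01 = 0.09034, n(H) = 0.1821/1.008 = 0.1807, n(N) = 0.2531/14.01 = 0.01807
Smallest is N at 0.01807 mol; normalising gives C 5.001, H 10.000, N 1.000
≈ 5:10:1 → C5H10N
Empirical-formula mass = 84.14 g/mol
n = 333 / 84.14 = 3.96 ≈ 4
Molecular formula = (C5H10N)×4 = C20H40N4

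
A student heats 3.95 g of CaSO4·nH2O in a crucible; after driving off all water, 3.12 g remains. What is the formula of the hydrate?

CaSO4·2H2O

Mass of water lost = 3.95 − 3.12 = 0.83 g → 0.83 / 18.02 = 0.04606 mol H2O
Molar mass of CaSO4 = 136.15 g/mol → mol CaSO4 = 3.12 / 136.15 = 0.02292
n = 0.04606 / 0.02292 = 2.01 ≈ 2 → CaSO4·2H2O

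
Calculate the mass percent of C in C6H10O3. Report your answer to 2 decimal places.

55.37%

Molar mass = 6(12.01) + 10(1.008) + 3(16.00) = 130.140 g/mol
Mass of C per mole = 6 × 12.01 = 72.060 g
% C = 72.060 / 130.140 × 100 = 55.37%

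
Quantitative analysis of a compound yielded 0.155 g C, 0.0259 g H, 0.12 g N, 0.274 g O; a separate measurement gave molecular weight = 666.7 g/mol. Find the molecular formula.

n(C) = 0.155/12.01 = 0.01291, n(H) = 0.0259/1.008 = 0.02569, n(N) = 0.12/14.01 = 0.008565, n(O) = 0.274/16.00 = 0.01713
Smallest is N at 0.008565 mol; normalising gives C 1.507, H 3.000, N 1.000, O 1.999
×2: C 3.01, H 6.00, N 2.00, O 4.00 → C3H6N2O4
Empirical-formula mass = 134.10 g/mol
n = 666.7 / 134.10 = 4.97 ≈ 5
Molecular formula = (C3H6N2O4)×5 = C15H30N10O20

C15H30N10O20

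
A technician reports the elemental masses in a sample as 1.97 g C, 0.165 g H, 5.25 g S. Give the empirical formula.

Moles — C: 1.97 / 12.01 = 0.164 mol; H: 0.165 / 1.008 = 0.1637 mol; S: 5.25 / 32.07 = 0.1637 mol
Divide by the smallest (0.1637 mol H): C 1.002, H 1.000, S 1.000
≈ 1:1:1 → CHS

CHS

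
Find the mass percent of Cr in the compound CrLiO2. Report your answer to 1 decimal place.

57.2%

Molar mass = 1(52.00) + 1(6.94) + 2(16.00) = 90.940 g/mol
Mass of Cr per mole = 1 × 52.00 = 52.000 g
% Cr = 52.000 / 90.940 × 100 = 57.2%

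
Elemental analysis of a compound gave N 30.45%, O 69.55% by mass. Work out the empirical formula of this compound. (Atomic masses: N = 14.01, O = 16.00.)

Assume 100 g: 30.45 g N, 69.55 g O.
n(N) = 30.45/14.01 = 2.173, n(O) = 69.55/16.00 = 4.347
Divide by the smallest (2.173 mol N): N 1.000, O 2.000
Ratio ≈ 1:2, so the empirical formula is NO2

NO2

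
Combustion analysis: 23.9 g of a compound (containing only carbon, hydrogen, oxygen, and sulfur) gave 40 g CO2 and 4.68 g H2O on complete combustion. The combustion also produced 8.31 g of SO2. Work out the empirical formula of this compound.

C7H4O4S

mol C = 40 / 44.01 = 0.9089; mass C = 0.9089 × 12.01 = 10.92 g
mol H = 2 × (4.68 / 18.02) = 0.5194; mass H = 0.5194 × 1.008 = 0.5236 g
mol S = 8.31 / 64.07 = 0.1297; mass S = 4.160 g
mass O = 23.9 − (15.60) = 8.301 g → mol O = 0.5188
Ratios (÷ 0.1297): C 7.007, H 4.005, O 4.000, S 1.000
Ratio ≈ 7:4:4:1, so the empirical formula is C7H4O4S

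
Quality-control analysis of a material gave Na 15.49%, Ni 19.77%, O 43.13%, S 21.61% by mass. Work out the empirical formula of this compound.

Assume 100 g: 15.49 g Na, 19.77 g Ni, 43.13 g O, 21.61 g S.
Moles — Na: 15.49 / 22.99 = 0.6738 mol; Ni: 19.77 / 58.69 = 0.3369 mol; O: 43.13 / 16.00 = 2.696 mol; S: 21.61 / 32.07 = 0.6738 mol
Ratios (÷ 0.3369): Na 2.000, Ni 1.000, O 8.002, S 2.000
Ratio ≈ 2:1:8:2, so the empirical formula is Na2NiO8S2

Na2NiO8S2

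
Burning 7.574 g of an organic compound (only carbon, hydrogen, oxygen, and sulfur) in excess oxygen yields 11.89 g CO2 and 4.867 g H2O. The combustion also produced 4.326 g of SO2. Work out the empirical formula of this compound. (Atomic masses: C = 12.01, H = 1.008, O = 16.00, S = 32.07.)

C8H16O3S2

mol C = 11.89 / 44.01 = 0.2702; mass C = 0.2702 × 12.01 = 3.245 g
mol H = 2 × (4.867 / 18.02) = 0.5402; mass H = 0.5402 × 1.008 = 0.5445 g
mol S = 4.326 / 64.07 = 0.06752; mass S = 2.165 g
mass O = 7.574 − (5.955) = 1.619 g → mol O = 0.1012
Ratios (÷ 0.06752): C 4.001, H 8.000, O 1.499, S 1.000
Scaling by 2: C 8.00, H 16.00, O 3.00, S 2.00 → C8H16O3S2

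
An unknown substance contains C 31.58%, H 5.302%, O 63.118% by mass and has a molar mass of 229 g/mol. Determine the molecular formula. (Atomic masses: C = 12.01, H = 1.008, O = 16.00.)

C6H12O9

Assume 100 g: 31.58 g C, 5.302 g H, 63.118 g O.
n(C) = 31.58/12.01 = 2.629, n(H) = 5.302/1.008 = 5.26, n(O) = 63.118/16.00 = 3.945
Smallest is C at 2.629 mol; normalising gives C 1.000, H 2.000, O 1.500
Multiply by 2: C 2.00, H 4.00, O 3.00 → C2H4O3
Empirical-formula mass = 76.05 g/mol
n = 229 / 76.05 = 3.01 ≈ 3
Molecular formula = (C2H4O3)×3 = C6H12O9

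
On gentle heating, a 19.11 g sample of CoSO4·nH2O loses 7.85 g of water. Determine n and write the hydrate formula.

CoSO4·6H2O

Mass of anhydrous CoSO4 = 19.11 − 7.85 = 11.26 g
mol H2O = 7.85 / 18.02 = 0.4356
Molar mass of CoSO4 = 155.00 g/mol → mol CoSO4 = 11.26 / 155.00 = 0.07265
n = 0.4356 / 0.07265 = 6.00 ≈ 6 → CoSO4·6H2O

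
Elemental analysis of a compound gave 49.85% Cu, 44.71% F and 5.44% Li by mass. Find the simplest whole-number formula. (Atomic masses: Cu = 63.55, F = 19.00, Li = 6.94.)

Assume 100 g: 49.85 g Cu, 44.71 g F, 5.44 g Li.
Cu: 49.85 g ÷ 63.55 g/mol = 0.7844 mol
F: 44.71 g ÷ 19.00 g/mol = 2.353 mol
Li: 5.44 g ÷ 6.94 g/mol = 0.7839 mol
Smallest is Li at 0.7839 mol; normalising gives Cu 1.001, F 3.002, Li 1.000
Ratio ≈ 1:3:1, so the empirical formula is CuF3Li

CuF3Li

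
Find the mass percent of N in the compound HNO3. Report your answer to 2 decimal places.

22.23%

Molar mass = 1(1.008) + 1(14.01) + 3(16.00) = 63.018 g/mol
Mass of N per mole = 1 × 14.01 = 14.010 g
% N = 14.010 / 63.018 × 100 = 22.23%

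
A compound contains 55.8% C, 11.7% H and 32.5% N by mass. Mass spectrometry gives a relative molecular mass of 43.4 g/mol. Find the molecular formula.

Assume 100 g: 55.8 g C, 11.7 g H, 32.5 g N.
Moles — C: 55.8 / 12.01 = 4.646 mol; H: 11.7 / 1.008 = 11.61 mol; N: 32.5 / 14.01 = 2.32 mol
Ratios (÷ 2.32): C 2.003, H 5.004, N 1.000
Ratio ≈ 2:5:1, so the empirical formula is C2H5N
Empirical-formula mass = 43.07 g/mol
n = 43.4 / 43.07 = 1.01 ≈ 1
Molecular formula = empirical formula = C2H5N

C2H5N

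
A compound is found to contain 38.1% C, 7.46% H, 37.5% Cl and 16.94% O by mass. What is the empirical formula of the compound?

Assume 100 g: 38.1 g C, 7.46 g H, 37.5 g Cl, 16.94 g O.
Moles — C: 38.1 / 12.01 = 3.172 mol; H: 7.46 / 1.008 = 7.401 mol; Cl: 37.5 / 35.45 = 1.058 mol; O: 16.94 / 16.00 = 1.059 mol
Ratios (÷ 1.058): C 2.999, H 6.996, Cl 1.000, O 1.001
≈ 3:7:1:1 → C3H7ClO

C3H7ClO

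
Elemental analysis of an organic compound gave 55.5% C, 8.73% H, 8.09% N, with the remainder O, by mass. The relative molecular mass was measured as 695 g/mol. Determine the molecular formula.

C32H60N4O12

Assume 100 g: 55.5 g C, 8.73 g H, 8.09 g N, 27.68 g O.
C: 55.5 g ÷ 12.01 g/mol = 4.621 mol
H: 8.73 g ÷ 1.008 g/mol = 8.661 mol
N: 8.09 g ÷ 14.01 g/mol = 0.5774 mol
O: 27.68 g ÷ 16.00 g/mol = 1.73 mol
Ratios (÷ 0.5774): C 8.003, H 14.998, N 1.000, O 2.996
Ratio ≈ 8:15:1:3, so the empirical formula is C8H15NO3
Empirical-formula mass = 173.21 g/mol
n = 695 / 173.21 = 4.01 ≈ 4
Molecular formula = (C8H15NO3)×4 = C32H60N4O12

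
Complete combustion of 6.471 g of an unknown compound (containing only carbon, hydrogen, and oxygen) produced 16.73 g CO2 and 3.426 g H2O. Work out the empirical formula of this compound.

mol C = 16.73 / 44.01 = 0.3801; mass C = 0.3801 × 12.01 = 4.565 g
mol H = 2 × (3.426 / 18.02) = 0.3802; mass H = 0.3802 × 1.008 = 0.3833 g
mass O = 6.471 − (4.949) = 1.522 g → mol O = 0.09514
Divide by the smallest (0.09514 mol O): C 3.996, H 3.997, O 1.000
→ C4H4O

C4H4O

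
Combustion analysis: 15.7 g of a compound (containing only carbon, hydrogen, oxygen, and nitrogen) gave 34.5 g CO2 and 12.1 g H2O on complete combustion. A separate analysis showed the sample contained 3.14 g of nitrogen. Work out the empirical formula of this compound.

mol C = 34.5 / 44.01 = 0.7839; mass C = 0.7839 × 12.01 = 9.415 g
mol H = 2 × (12.1 / 18.02) = 1.343; mass H = 1.343 × 1.008 = 1.354 g
mol N = 3.14 / 14.01 = 0.2241
mass O = 15.7 − (13.91) = 1.792 g → mol O = 0.1120
Smallest is O at 0.112 mol; normalising gives C 7.001, H 11.994, N 2.002, O 1.000
→ C7H12N2O

C7H12N2O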